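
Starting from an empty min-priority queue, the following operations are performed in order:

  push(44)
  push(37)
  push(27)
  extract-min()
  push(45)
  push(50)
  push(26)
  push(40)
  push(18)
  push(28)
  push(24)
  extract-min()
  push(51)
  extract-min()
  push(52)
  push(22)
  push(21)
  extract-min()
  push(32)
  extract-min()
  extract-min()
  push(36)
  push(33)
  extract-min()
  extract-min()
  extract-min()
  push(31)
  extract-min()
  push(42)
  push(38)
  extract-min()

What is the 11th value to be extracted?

insert 44 → {44}
insert 37 → {37, 44}
insert 27 → {27, 37, 44}
extract-min → 27; now {37, 44}
insert 45 → {37, 44, 45}
insert 50 → {37, 44, 45, 50}
insert 26 → {26, 37, 44, 45, 50}
insert 40 → {26, 37, 40, 44, 45, 50}
insert 18 → {18, 26, 37, 40, 44, 45, 50}
insert 28 → {18, 26, 28, 37, 40, 44, 45, 50}
insert 24 → {18, 24, 26, 28, 37, 40, 44, 45, 50}
extract-min → 18; now {24, 26, 28, 37, 40, 44, 45, 50}
insert 51 → {24, 26, 28, 37, 40, 44, 45, 50, 51}
extract-min → 24; now {26, 28, 37, 40, 44, 45, 50, 51}
insert 52 → {26, 28, 37, 40, 44, 45, 50, 51, 52}
insert 22 → {22, 26, 28, 37, 40, 44, 45, 50, 51, 52}
insert 21 → {21, 22, 26, 28, 37, 40, 44, 45, 50, 51, 52}
extract-min → 21; now {22, 26, 28, 37, 40, 44, 45, 50, 51, 52}
insert 32 → {22, 26, 28, 32, 37, 40, 44, 45, 50, 51, 52}
extract-min → 22; now {26, 28, 32, 37, 40, 44, 45, 50, 51, 52}
extract-min → 26; now {28, 32, 37, 40, 44, 45, 50, 51, 52}
insert 36 → {28, 32, 36, 37, 40, 44, 45, 50, 51, 52}
insert 33 → {28, 32, 33, 36, 37, 40, 44, 45, 50, 51, 52}
extract-min → 28; now {32, 33, 36, 37, 40, 44, 45, 50, 51, 52}
extract-min → 32; now {33, 36, 37, 40, 44, 45, 50, 51, 52}
extract-min → 33; now {36, 37, 40, 44, 45, 50, 51, 52}
insert 31 → {31, 36, 37, 40, 44, 45, 50, 51, 52}
extract-min → 31; now {36, 37, 40, 44, 45, 50, 51, 52}
insert 42 → {36, 37, 40, 42, 44, 45, 50, 51, 52}
insert 38 → {36, 37, 38, 40, 42, 44, 45, 50, 51, 52}
extract-min → 36; now {37, 38, 40, 42, 44, 45, 50, 51, 52}

36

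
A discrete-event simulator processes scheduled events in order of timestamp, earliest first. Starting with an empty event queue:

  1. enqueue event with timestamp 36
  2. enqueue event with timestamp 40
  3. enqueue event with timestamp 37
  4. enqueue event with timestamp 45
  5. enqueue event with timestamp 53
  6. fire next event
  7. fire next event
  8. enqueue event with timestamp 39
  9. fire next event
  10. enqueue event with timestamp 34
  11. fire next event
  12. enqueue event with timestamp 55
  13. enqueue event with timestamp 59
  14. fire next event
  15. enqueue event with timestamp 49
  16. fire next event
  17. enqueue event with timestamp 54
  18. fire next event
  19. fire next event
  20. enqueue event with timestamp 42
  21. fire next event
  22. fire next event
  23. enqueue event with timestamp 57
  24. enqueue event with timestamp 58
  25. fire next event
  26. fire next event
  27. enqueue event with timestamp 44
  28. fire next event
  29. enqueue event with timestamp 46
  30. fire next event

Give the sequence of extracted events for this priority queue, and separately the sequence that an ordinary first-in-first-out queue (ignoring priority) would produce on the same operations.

insert 36 → {36}
insert 40 → {36, 40}
insert 37 → {36, 37, 40}
insert 45 → {36, 37, 40, 45}
insert 53 → {36, 37, 40, 45, 53}
fire next event → 36; now {37, 40, 45, 53}
fire next event → 37; now {40, 45, 53}
insert 39 → {39, 40, 45, 53}
fire next event → 39; now {40, 45, 53}
insert 34 → {34, 40, 45, 53}
fire next event → 34; now {40, 45, 53}
insert 55 → {40, 45, 53, 55}
insert 59 → {40, 45, 53, 55, 59}
fire next event → 40; now {45, 53, 55, 59}
insert 49 → {45, 49, 53, 55, 59}
fire next event → 45; now {49, 53, 55, 59}
insert 54 → {49, 53, 54, 55, 59}
fire next event → 49; now {53, 54, 55, 59}
fire next event → 53; now {54, 55, 59}
insert 42 → {42, 54, 55, 59}
fire next event → 42; now {54, 55, 59}
fire next event → 54; now {55, 59}
insert 57 → {55, 57, 59}
insert 58 → {55, 57, 58, 59}
fire next event → 55; now {57, 58, 59}
fire next event → 57; now {58, 59}
insert 44 → {44, 58, 59}
fire next event → 44; now {58, 59}
insert 46 → {46, 58, 59}
fire next event → 46; now {58, 59}

priority queue: [36, 37, 39, 34, 40, 45, 49, 53, 42, 54, 55, 57, 44, 46]; FIFO queue: [36, 40, 37, 45, 53, 39, 34, 55, 59, 49, 54, 42, 57, 58]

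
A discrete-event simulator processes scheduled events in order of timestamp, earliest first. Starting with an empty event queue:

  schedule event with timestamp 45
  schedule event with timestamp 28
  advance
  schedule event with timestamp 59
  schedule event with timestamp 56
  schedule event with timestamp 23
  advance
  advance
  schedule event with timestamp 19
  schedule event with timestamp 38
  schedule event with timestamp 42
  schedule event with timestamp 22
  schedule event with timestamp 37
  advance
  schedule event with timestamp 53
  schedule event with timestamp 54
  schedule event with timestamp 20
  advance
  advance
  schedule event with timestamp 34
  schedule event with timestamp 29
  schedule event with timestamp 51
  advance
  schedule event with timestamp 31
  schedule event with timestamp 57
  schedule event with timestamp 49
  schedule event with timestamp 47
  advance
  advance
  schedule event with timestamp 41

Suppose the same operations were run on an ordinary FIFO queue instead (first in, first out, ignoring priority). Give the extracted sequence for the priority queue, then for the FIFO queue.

insert 45 → {45}
insert 28 → {28, 45}
advance → 28; now {45}
insert 59 → {45, 59}
insert 56 → {45, 56, 59}
insert 23 → {23, 45, 56, 59}
advance → 23; now {45, 56, 59}
advance → 45; now {56, 59}
insert 19 → {19, 56, 59}
insert 38 → {19, 38, 56, 59}
insert 42 → {19, 38, 42, 56, 59}
insert 22 → {19, 22, 38, 42, 56, 59}
insert 37 → {19, 22, 37, 38, 42, 56, 59}
advance → 19; now {22, 37, 38, 42, 56, 59}
insert 53 → {22, 37, 38, 42, 53, 56, 59}
insert 54 → {22, 37, 38, 42, 53, 54, 56, 59}
insert 20 → {20, 22, 37, 38, 42, 53, 54, 56, 59}
advance → 20; now {22, 37, 38, 42, 53, 54, 56, 59}
advance → 22; now {37, 38, 42, 53, 54, 56, 59}
insert 34 → {34, 37, 38, 42, 53, 54, 56, 59}
insert 29 → {29, 34, 37, 38, 42, 53, 54, 56, 59}
insert 51 → {29, 34, 37, 38, 42, 51, 53, 54, 56, 59}
advance → 29; now {34, 37, 38, 42, 51, 53, 54, 56, 59}
insert 31 → {31, 34, 37, 38, 42, 51, 53, 54, 56, 59}
insert 57 → {31, 34, 37, 38, 42, 51, 53, 54, 56, 57, 59}
insert 49 → {31, 34, 37, 38, 42, 49, 51, 53, 54, 56, 57, 59}
insert 47 → {31, 34, 37, 38, 42, 47, 49, 51, 53, 54, 56, 57, 59}
advance → 31; now {34, 37, 38, 42, 47, 49, 51, 53, 54, 56, 57, 59}
advance → 34; now {37, 38, 42, 47, 49, 51, 53, 54, 56, 57, 59}
insert 41 → {37, 38, 41, 42, 47, 49, 51, 53, 54, 56, 57, 59}

priority queue: 28 → 23 → 45 → 19 → 20 → 22 → 29 → 31 → 34; FIFO queue: [45, 28, 59, 56, 23, 19, 38, 42, 22]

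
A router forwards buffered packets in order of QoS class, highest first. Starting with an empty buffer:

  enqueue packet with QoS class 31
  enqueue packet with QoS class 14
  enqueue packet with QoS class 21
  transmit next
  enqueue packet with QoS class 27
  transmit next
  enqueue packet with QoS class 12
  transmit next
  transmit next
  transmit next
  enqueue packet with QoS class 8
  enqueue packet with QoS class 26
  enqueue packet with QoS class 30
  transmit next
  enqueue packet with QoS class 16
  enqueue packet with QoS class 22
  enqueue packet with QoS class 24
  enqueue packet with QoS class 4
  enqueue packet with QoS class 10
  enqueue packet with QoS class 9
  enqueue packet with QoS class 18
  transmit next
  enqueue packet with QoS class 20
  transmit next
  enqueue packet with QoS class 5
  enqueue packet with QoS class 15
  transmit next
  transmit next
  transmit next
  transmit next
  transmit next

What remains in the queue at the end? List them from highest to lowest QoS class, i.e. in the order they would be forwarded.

[10, 9, 8, 5, 4]

insert 31 → {31}
insert 14 → {31, 14}
insert 21 → {31, 21, 14}
transmit next → 31; now {21, 14}
insert 27 → {27, 21, 14}
transmit next → 27; now {21, 14}
insert 12 → {21, 14, 12}
transmit next → 21; now {14, 12}
transmit next → 14; now {12}
transmit next → 12; now {}
insert 8 → {8}
insert 26 → {26, 8}
insert 30 → {30, 26, 8}
transmit next → 30; now {26, 8}
insert 16 → {26, 16, 8}
insert 22 → {26, 22, 16, 8}
insert 24 → {26, 24, 22, 16, 8}
insert 4 → {26, 24, 22, 16, 8, 4}
insert 10 → {26, 24, 22, 16, 10, 8, 4}
insert 9 → {26, 24, 22, 16, 10, 9, 8, 4}
insert 18 → {26, 24, 22, 18, 16, 10, 9, 8, 4}
transmit next → 26; now {24, 22, 18, 16, 10, 9, 8, 4}
insert 20 → {24, 22, 20, 18, 16, 10, 9, 8, 4}
transmit next → 24; now {22, 20, 18, 16, 10, 9, 8, 4}
insert 5 → {22, 20, 18, 16, 10, 9, 8, 5, 4}
insert 15 → {22, 20, 18, 16, 15, 10, 9, 8, 5, 4}
transmit next → 22; now {20, 18, 16, 15, 10, 9, 8, 5, 4}
transmit next → 20; now {18, 16, 15, 10, 9, 8, 5, 4}
transmit next → 18; now {16, 15, 10, 9, 8, 5, 4}
transmit next → 16; now {15, 10, 9, 8, 5, 4}
transmit next → 15; now {10, 9, 8, 5, 4}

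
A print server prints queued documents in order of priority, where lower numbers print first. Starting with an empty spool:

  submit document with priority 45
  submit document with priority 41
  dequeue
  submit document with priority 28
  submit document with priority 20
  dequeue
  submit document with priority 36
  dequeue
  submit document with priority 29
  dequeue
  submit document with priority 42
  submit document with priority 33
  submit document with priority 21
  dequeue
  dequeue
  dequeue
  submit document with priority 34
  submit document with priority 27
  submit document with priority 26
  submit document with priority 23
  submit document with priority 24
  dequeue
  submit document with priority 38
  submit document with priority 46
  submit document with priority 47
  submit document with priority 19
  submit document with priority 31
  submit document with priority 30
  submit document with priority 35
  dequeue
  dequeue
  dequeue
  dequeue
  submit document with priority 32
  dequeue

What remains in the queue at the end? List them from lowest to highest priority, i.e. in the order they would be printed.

31 → 32 → 34 → 35 → 38 → 42 → 45 → 46 → 47

insert 45 → {45}
insert 41 → {41, 45}
dequeue → 41; now {45}
insert 28 → {28, 45}
insert 20 → {20, 28, 45}
dequeue → 20; now {28, 45}
insert 36 → {28, 36, 45}
dequeue → 28; now {36, 45}
insert 29 → {29, 36, 45}
dequeue → 29; now {36, 45}
insert 42 → {36, 42, 45}
insert 33 → {33, 36, 42, 45}
insert 21 → {21, 33, 36, 42, 45}
dequeue → 21; now {33, 36, 42, 45}
dequeue → 33; now {36, 42, 45}
dequeue → 36; now {42, 45}
insert 34 → {34, 42, 45}
insert 27 → {27, 34, 42, 45}
insert 26 → {26, 27, 34, 42, 45}
insert 23 → {23, 26, 27, 34, 42, 45}
insert 24 → {23, 24, 26, 27, 34, 42, 45}
dequeue → 23; now {24, 26, 27, 34, 42, 45}
insert 38 → {24, 26, 27, 34, 38, 42, 45}
insert 46 → {24, 26, 27, 34, 38, 42, 45, 46}
insert 47 → {24, 26, 27, 34, 38, 42, 45, 46, 47}
insert 19 → {19, 24, 26, 27, 34, 38, 42, 45, 46, 47}
insert 31 → {19, 24, 26, 27, 31, 34, 38, 42, 45, 46, 47}
insert 30 → {19, 24, 26, 27, 30, 31, 34, 38, 42, 45, 46, 47}
insert 35 → {19, 24, 26, 27, 30, 31, 34, 35, 38, 42, 45, 46, 47}
dequeue → 19; now {24, 26, 27, 30, 31, 34, 35, 38, 42, 45, 46, 47}
dequeue → 24; now {26, 27, 30, 31, 34, 35, 38, 42, 45, 46, 47}
dequeue → 26; now {27, 30, 31, 34, 35, 38, 42, 45, 46, 47}
dequeue → 27; now {30, 31, 34, 35, 38, 42, 45, 46, 47}
insert 32 → {30, 31, 32, 34, 35, 38, 42, 45, 46, 47}
dequeue → 30; now {31, 32, 34, 35, 38, 42, 45, 46, 47}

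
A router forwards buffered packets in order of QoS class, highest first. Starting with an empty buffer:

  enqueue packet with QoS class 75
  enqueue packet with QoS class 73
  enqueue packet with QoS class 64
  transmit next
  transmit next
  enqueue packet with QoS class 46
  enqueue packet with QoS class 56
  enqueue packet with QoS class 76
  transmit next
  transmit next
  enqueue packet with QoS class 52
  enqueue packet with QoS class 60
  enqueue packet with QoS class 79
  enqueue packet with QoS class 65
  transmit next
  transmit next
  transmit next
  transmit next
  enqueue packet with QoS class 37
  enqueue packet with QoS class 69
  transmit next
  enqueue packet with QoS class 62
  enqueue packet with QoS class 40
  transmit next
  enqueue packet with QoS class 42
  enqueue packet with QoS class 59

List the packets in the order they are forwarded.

[75, 73, 76, 64, 79, 65, 60, 56, 69, 62]

insert 75 → {75}
insert 73 → {75, 73}
insert 64 → {75, 73, 64}
transmit next → 75; now {73, 64}
transmit next → 73; now {64}
insert 46 → {64, 46}
insert 56 → {64, 56, 46}
insert 76 → {76, 64, 56, 46}
transmit next → 76; now {64, 56, 46}
transmit next → 64; now {56, 46}
insert 52 → {56, 52, 46}
insert 60 → {60, 56, 52, 46}
insert 79 → {79, 60, 56, 52, 46}
insert 65 → {79, 65, 60, 56, 52, 46}
transmit next → 79; now {65, 60, 56, 52, 46}
transmit next → 65; now {60, 56, 52, 46}
transmit next → 60; now {56, 52, 46}
transmit next → 56; now {52, 46}
insert 37 → {52, 46, 37}
insert 69 → {69, 52, 46, 37}
transmit next → 69; now {52, 46, 37}
insert 62 → {62, 52, 46, 37}
insert 40 → {62, 52, 46, 40, 37}
transmit next → 62; now {52, 46, 40, 37}
insert 42 → {52, 46, 42, 40, 37}
insert 59 → {59, 52, 46, 42, 40, 37}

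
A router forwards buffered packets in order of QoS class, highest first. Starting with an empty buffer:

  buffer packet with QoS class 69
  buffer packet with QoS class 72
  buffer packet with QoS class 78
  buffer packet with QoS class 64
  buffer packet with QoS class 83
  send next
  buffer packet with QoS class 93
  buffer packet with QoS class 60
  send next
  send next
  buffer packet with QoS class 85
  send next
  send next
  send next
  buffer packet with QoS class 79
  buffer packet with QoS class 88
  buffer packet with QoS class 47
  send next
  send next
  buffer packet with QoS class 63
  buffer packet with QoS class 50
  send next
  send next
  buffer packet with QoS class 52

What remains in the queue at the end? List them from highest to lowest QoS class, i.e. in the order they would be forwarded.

60 → 52 → 50 → 47

insert 69 → {69}
insert 72 → {72, 69}
insert 78 → {78, 72, 69}
insert 64 → {78, 72, 69, 64}
insert 83 → {83, 78, 72, 69, 64}
send next → 83; now {78, 72, 69, 64}
insert 93 → {93, 78, 72, 69, 64}
insert 60 → {93, 78, 72, 69, 64, 60}
send next → 93; now {78, 72, 69, 64, 60}
send next → 78; now {72, 69, 64, 60}
insert 85 → {85, 72, 69, 64, 60}
send next → 85; now {72, 69, 64, 60}
send next → 72; now {69, 64, 60}
send next → 69; now {64, 60}
insert 79 → {79, 64, 60}
insert 88 → {88, 79, 64, 60}
insert 47 → {88, 79, 64, 60, 47}
send next → 88; now {79, 64, 60, 47}
send next → 79; now {64, 60, 47}
insert 63 → {64, 63, 60, 47}
insert 50 → {64, 63, 60, 50, 47}
send next → 64; now {63, 60, 50, 47}
send next → 63; now {60, 50, 47}
insert 52 → {60, 52, 50, 47}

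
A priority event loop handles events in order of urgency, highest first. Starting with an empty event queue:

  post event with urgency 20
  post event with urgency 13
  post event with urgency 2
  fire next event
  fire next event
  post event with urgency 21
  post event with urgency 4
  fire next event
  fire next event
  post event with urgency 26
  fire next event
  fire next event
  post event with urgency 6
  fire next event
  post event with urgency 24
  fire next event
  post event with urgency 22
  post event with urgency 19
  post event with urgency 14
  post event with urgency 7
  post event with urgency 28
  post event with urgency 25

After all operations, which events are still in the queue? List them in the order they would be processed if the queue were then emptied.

insert 20 → {20}
insert 13 → {20, 13}
insert 2 → {20, 13, 2}
fire next event → 20; now {13, 2}
fire next event → 13; now {2}
insert 21 → {21, 2}
insert 4 → {21, 4, 2}
fire next event → 21; now {4, 2}
fire next event → 4; now {2}
insert 26 → {26, 2}
fire next event → 26; now {2}
fire next event → 2; now {}
insert 6 → {6}
fire next event → 6; now {}
insert 24 → {24}
fire next event → 24; now {}
insert 22 → {22}
insert 19 → {22, 19}
insert 14 → {22, 19, 14}
insert 7 → {22, 19, 14, 7}
insert 28 → {28, 22, 19, 14, 7}
insert 25 → {28, 25, 22, 19, 14, 7}

28, 25, 22, 19, 14, 7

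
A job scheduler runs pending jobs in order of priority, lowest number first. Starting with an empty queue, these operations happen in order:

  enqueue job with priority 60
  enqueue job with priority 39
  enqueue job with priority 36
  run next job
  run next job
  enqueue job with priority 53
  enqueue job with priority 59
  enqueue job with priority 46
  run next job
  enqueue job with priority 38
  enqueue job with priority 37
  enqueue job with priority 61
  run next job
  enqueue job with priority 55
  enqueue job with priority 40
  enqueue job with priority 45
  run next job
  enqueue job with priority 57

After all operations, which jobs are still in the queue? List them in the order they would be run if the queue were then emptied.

insert 60 → {60}
insert 39 → {39, 60}
insert 36 → {36, 39, 60}
run next job → 36; now {39, 60}
run next job → 39; now {60}
insert 53 → {53, 60}
insert 59 → {53, 59, 60}
insert 46 → {46, 53, 59, 60}
run next job → 46; now {53, 59, 60}
insert 38 → {38, 53, 59, 60}
insert 37 → {37, 38, 53, 59, 60}
insert 61 → {37, 38, 53, 59, 60, 61}
run next job → 37; now {38, 53, 59, 60, 61}
insert 55 → {38, 53, 55, 59, 60, 61}
insert 40 → {38, 40, 53, 55, 59, 60, 61}
insert 45 → {38, 40, 45, 53, 55, 59, 60, 61}
run next job → 38; now {40, 45, 53, 55, 59, 60, 61}
insert 57 → {40, 45, 53, 55, 57, 59, 60, 61}

40, 45, 53, 55, 57, 59, 60, 61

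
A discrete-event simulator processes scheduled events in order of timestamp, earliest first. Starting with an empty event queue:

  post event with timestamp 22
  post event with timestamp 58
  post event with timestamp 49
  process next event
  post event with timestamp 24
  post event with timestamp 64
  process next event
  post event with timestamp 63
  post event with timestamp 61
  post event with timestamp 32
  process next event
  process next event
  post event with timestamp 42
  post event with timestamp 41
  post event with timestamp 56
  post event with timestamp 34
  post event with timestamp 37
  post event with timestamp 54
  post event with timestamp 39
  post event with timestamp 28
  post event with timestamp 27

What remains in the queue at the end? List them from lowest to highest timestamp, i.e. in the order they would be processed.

27 → 28 → 34 → 37 → 39 → 41 → 42 → 54 → 56 → 58 → 61 → 63 → 64

insert 22 → {22}
insert 58 → {22, 58}
insert 49 → {22, 49, 58}
process next event → 22; now {49, 58}
insert 24 → {24, 49, 58}
insert 64 → {24, 49, 58, 64}
process next event → 24; now {49, 58, 64}
insert 63 → {49, 58, 63, 64}
insert 61 → {49, 58, 61, 63, 64}
insert 32 → {32, 49, 58, 61, 63, 64}
process next event → 32; now {49, 58, 61, 63, 64}
process next event → 49; now {58, 61, 63, 64}
insert 42 → {42, 58, 61, 63, 64}
insert 41 → {41, 42, 58, 61, 63, 64}
insert 56 → {41, 42, 56, 58, 61, 63, 64}
insert 34 → {34, 41, 42, 56, 58, 61, 63, 64}
insert 37 → {34, 37, 41, 42, 56, 58, 61, 63, 64}
insert 54 → {34, 37, 41, 42, 54, 56, 58, 61, 63, 64}
insert 39 → {34, 37, 39, 41, 42, 54, 56, 58, 61, 63, 64}
insert 28 → {28, 34, 37, 39, 41, 42, 54, 56, 58, 61, 63, 64}
insert 27 → {27, 28, 34, 37, 39, 41, 42, 54, 56, 58, 61, 63, 64}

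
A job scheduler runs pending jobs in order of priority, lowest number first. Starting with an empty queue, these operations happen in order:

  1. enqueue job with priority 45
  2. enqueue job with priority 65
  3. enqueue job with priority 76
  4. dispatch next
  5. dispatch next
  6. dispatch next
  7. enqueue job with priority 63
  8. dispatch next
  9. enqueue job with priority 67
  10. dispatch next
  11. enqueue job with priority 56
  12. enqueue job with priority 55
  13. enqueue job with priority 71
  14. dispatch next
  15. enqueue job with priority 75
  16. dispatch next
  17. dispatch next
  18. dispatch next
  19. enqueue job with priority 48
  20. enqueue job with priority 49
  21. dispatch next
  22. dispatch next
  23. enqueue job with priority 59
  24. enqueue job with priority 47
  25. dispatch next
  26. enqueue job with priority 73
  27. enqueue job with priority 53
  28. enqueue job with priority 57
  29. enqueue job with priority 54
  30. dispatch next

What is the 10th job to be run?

48

insert 45 → {45}
insert 65 → {45, 65}
insert 76 → {45, 65, 76}
dispatch next → 45; now {65, 76}
dispatch next → 65; now {76}
dispatch next → 76; now {}
insert 63 → {63}
dispatch next → 63; now {}
insert 67 → {67}
dispatch next → 67; now {}
insert 56 → {56}
insert 55 → {55, 56}
insert 71 → {55, 56, 71}
dispatch next → 55; now {56, 71}
insert 75 → {56, 71, 75}
dispatch next → 56; now {71, 75}
dispatch next → 71; now {75}
dispatch next → 75; now {}
insert 48 → {48}
insert 49 → {48, 49}
dispatch next → 48; now {49}
dispatch next → 49; now {}
insert 59 → {59}
insert 47 → {47, 59}
dispatch next → 47; now {59}
insert 73 → {59, 73}
insert 53 → {53, 59, 73}
insert 57 → {53, 57, 59, 73}
insert 54 → {53, 54, 57, 59, 73}
dispatch next → 53; now {54, 57, 59, 73}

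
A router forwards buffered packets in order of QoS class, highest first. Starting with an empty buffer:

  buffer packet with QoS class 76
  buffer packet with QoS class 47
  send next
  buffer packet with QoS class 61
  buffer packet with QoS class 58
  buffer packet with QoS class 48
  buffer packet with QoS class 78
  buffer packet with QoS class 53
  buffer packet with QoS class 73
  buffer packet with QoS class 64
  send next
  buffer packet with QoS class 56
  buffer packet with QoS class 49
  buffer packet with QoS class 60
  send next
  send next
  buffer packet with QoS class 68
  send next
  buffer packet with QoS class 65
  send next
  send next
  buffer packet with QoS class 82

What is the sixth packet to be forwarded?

insert 76 → {76}
insert 47 → {76, 47}
send next → 76; now {47}
insert 61 → {61, 47}
insert 58 → {61, 58, 47}
insert 48 → {61, 58, 48, 47}
insert 78 → {78, 61, 58, 48, 47}
insert 53 → {78, 61, 58, 53, 48, 47}
insert 73 → {78, 73, 61, 58, 53, 48, 47}
insert 64 → {78, 73, 64, 61, 58, 53, 48, 47}
send next → 78; now {73, 64, 61, 58, 53, 48, 47}
insert 56 → {73, 64, 61, 58, 56, 53, 48, 47}
insert 49 → {73, 64, 61, 58, 56, 53, 49, 48, 47}
insert 60 → {73, 64, 61, 60, 58, 56, 53, 49, 48, 47}
send next → 73; now {64, 61, 60, 58, 56, 53, 49, 48, 47}
send next → 64; now {61, 60, 58, 56, 53, 49, 48, 47}
insert 68 → {68, 61, 60, 58, 56, 53, 49, 48, 47}
send next → 68; now {61, 60, 58, 56, 53, 49, 48, 47}
insert 65 → {65, 61, 60, 58, 56, 53, 49, 48, 47}
send next → 65; now {61, 60, 58, 56, 53, 49, 48, 47}
send next → 61; now {60, 58, 56, 53, 49, 48, 47}
insert 82 → {82, 60, 58, 56, 53, 49, 48, 47}

65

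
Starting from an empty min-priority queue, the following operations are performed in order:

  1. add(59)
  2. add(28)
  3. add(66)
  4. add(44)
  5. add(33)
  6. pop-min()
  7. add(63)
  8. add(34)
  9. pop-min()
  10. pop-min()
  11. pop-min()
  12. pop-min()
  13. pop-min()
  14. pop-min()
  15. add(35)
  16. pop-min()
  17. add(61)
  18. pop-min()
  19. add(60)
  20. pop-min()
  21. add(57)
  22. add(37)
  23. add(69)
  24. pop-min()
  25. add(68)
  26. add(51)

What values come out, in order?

[28, 33, 34, 44, 59, 63, 66, 35, 61, 60, 37]

insert 59 → {59}
insert 28 → {28, 59}
insert 66 → {28, 59, 66}
insert 44 → {28, 44, 59, 66}
insert 33 → {28, 33, 44, 59, 66}
pop-min → 28; now {33, 44, 59, 66}
insert 63 → {33, 44, 59, 63, 66}
insert 34 → {33, 34, 44, 59, 63, 66}
pop-min → 33; now {34, 44, 59, 63, 66}
pop-min → 34; now {44, 59, 63, 66}
pop-min → 44; now {59, 63, 66}
pop-min → 59; now {63, 66}
pop-min → 63; now {66}
pop-min → 66; now {}
insert 35 → {35}
pop-min → 35; now {}
insert 61 → {61}
pop-min → 61; now {}
insert 60 → {60}
pop-min → 60; now {}
insert 57 → {57}
insert 37 → {37, 57}
insert 69 → {37, 57, 69}
pop-min → 37; now {57, 69}
insert 68 → {57, 68, 69}
insert 51 → {51, 57, 68, 69}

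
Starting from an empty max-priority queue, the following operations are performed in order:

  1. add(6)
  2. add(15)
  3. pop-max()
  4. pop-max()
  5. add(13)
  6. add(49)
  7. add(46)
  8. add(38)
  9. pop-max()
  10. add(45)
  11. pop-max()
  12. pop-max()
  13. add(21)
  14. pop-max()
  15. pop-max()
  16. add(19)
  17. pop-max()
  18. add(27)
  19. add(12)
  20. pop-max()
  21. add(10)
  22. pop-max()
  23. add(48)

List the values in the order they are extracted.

insert 6 → {6}
insert 15 → {15, 6}
pop-max → 15; now {6}
pop-max → 6; now {}
insert 13 → {13}
insert 49 → {49, 13}
insert 46 → {49, 46, 13}
insert 38 → {49, 46, 38, 13}
pop-max → 49; now {46, 38, 13}
insert 45 → {46, 45, 38, 13}
pop-max → 46; now {45, 38, 13}
pop-max → 45; now {38, 13}
insert 21 → {38, 21, 13}
pop-max → 38; now {21, 13}
pop-max → 21; now {13}
insert 19 → {19, 13}
pop-max → 19; now {13}
insert 27 → {27, 13}
insert 12 → {27, 13, 12}
pop-max → 27; now {13, 12}
insert 10 → {13, 12, 10}
pop-max → 13; now {12, 10}
insert 48 → {48, 12, 10}

[15, 6, 49, 46, 45, 38, 21, 19, 27, 13]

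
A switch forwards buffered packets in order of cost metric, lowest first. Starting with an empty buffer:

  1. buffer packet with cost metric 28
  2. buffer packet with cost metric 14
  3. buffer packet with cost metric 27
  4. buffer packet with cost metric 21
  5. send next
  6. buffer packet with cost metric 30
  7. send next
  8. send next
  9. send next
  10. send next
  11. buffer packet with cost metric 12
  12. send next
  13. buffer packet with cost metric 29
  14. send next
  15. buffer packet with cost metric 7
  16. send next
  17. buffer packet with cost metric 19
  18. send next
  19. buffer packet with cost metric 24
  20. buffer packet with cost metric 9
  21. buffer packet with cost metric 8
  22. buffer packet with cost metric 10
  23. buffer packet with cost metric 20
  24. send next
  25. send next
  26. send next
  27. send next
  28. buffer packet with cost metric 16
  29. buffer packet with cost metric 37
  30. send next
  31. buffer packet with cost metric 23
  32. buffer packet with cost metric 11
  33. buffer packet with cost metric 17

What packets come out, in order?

insert 28 → {28}
insert 14 → {14, 28}
insert 27 → {14, 27, 28}
insert 21 → {14, 21, 27, 28}
send next → 14; now {21, 27, 28}
insert 30 → {21, 27, 28, 30}
send next → 21; now {27, 28, 30}
send next → 27; now {28, 30}
send next → 28; now {30}
send next → 30; now {}
insert 12 → {12}
send next → 12; now {}
insert 29 → {29}
send next → 29; now {}
insert 7 → {7}
send next → 7; now {}
insert 19 → {19}
send next → 19; now {}
insert 24 → {24}
insert 9 → {9, 24}
insert 8 → {8, 9, 24}
insert 10 → {8, 9, 10, 24}
insert 20 → {8, 9, 10, 20, 24}
send next → 8; now {9, 10, 20, 24}
send next → 9; now {10, 20, 24}
send next → 10; now {20, 24}
send next → 20; now {24}
insert 16 → {16, 24}
insert 37 → {16, 24, 37}
send next → 16; now {24, 37}
insert 23 → {23, 24, 37}
insert 11 → {11, 23, 24, 37}
insert 17 → {11, 17, 23, 24, 37}

14 → 21 → 27 → 28 → 30 → 12 → 29 → 7 → 19 → 8 → 9 → 10 → 20 → 16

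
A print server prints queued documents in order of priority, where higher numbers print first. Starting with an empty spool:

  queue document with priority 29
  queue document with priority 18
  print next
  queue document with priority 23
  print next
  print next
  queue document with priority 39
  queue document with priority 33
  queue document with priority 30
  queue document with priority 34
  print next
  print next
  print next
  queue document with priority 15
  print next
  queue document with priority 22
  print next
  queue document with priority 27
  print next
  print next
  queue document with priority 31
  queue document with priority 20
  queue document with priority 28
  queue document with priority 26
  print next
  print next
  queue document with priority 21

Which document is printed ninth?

27

insert 29 → {29}
insert 18 → {29, 18}
print next → 29; now {18}
insert 23 → {23, 18}
print next → 23; now {18}
print next → 18; now {}
insert 39 → {39}
insert 33 → {39, 33}
insert 30 → {39, 33, 30}
insert 34 → {39, 34, 33, 30}
print next → 39; now {34, 33, 30}
print next → 34; now {33, 30}
print next → 33; now {30}
insert 15 → {30, 15}
print next → 30; now {15}
insert 22 → {22, 15}
print next → 22; now {15}
insert 27 → {27, 15}
print next → 27; now {15}
print next → 15; now {}
insert 31 → {31}
insert 20 → {31, 20}
insert 28 → {31, 28, 20}
insert 26 → {31, 28, 26, 20}
print next → 31; now {28, 26, 20}
print next → 28; now {26, 20}
insert 21 → {26, 21, 20}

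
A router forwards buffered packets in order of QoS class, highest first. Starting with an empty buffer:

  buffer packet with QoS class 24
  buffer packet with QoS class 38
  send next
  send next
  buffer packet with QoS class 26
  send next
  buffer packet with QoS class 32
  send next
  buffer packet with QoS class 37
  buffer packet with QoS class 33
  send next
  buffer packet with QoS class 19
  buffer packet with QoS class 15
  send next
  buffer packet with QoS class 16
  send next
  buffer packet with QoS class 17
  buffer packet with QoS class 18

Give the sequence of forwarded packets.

38, 24, 26, 32, 37, 33, 19

insert 24 → {24}
insert 38 → {38, 24}
send next → 38; now {24}
send next → 24; now {}
insert 26 → {26}
send next → 26; now {}
insert 32 → {32}
send next → 32; now {}
insert 37 → {37}
insert 33 → {37, 33}
send next → 37; now {33}
insert 19 → {33, 19}
insert 15 → {33, 19, 15}
send next → 33; now {19, 15}
insert 16 → {19, 16, 15}
send next → 19; now {16, 15}
insert 17 → {17, 16, 15}
insert 18 → {18, 17, 16, 15}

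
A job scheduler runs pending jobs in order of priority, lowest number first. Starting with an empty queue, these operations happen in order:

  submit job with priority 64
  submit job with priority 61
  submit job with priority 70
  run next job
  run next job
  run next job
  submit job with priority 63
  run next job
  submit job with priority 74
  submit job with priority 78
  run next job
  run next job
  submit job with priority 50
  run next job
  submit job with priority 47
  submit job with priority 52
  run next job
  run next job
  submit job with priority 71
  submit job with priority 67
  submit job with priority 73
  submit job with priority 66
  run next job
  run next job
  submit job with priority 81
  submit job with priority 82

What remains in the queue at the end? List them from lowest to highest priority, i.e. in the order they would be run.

[71, 73, 81, 82]

insert 64 → {64}
insert 61 → {61, 64}
insert 70 → {61, 64, 70}
run next job → 61; now {64, 70}
run next job → 64; now {70}
run next job → 70; now {}
insert 63 → {63}
run next job → 63; now {}
insert 74 → {74}
insert 78 → {74, 78}
run next job → 74; now {78}
run next job → 78; now {}
insert 50 → {50}
run next job → 50; now {}
insert 47 → {47}
insert 52 → {47, 52}
run next job → 47; now {52}
run next job → 52; now {}
insert 71 → {71}
insert 67 → {67, 71}
insert 73 → {67, 71, 73}
insert 66 → {66, 67, 71, 73}
run next job → 66; now {67, 71, 73}
run next job → 67; now {71, 73}
insert 81 → {71, 73, 81}
insert 82 → {71, 73, 81, 82}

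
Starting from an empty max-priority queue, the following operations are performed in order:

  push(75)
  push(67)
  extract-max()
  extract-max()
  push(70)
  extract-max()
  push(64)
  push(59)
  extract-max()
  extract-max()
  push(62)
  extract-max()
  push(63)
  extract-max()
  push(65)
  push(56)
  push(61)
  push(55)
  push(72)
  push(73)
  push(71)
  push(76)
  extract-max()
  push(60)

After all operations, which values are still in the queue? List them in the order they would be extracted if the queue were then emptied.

73 → 72 → 71 → 65 → 61 → 60 → 56 → 55

insert 75 → {75}
insert 67 → {75, 67}
extract-max → 75; now {67}
extract-max → 67; now {}
insert 70 → {70}
extract-max → 70; now {}
insert 64 → {64}
insert 59 → {64, 59}
extract-max → 64; now {59}
extract-max → 59; now {}
insert 62 → {62}
extract-max → 62; now {}
insert 63 → {63}
extract-max → 63; now {}
insert 65 → {65}
insert 56 → {65, 56}
insert 61 → {65, 61, 56}
insert 55 → {65, 61, 56, 55}
insert 72 → {72, 65, 61, 56, 55}
insert 73 → {73, 72, 65, 61, 56, 55}
insert 71 → {73, 72, 71, 65, 61, 56, 55}
insert 76 → {76, 73, 72, 71, 65, 61, 56, 55}
extract-max → 76; now {73, 72, 71, 65, 61, 56, 55}
insert 60 → {73, 72, 71, 65, 61, 60, 56, 55}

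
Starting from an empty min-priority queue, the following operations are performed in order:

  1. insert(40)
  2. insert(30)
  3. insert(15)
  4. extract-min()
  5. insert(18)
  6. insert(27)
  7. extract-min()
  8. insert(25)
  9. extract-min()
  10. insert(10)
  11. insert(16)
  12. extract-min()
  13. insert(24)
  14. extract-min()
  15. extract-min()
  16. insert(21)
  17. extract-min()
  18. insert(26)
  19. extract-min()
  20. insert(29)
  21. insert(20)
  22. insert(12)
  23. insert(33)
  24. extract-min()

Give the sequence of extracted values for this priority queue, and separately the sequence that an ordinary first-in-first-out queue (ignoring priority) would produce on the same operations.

priority queue: 15, 18, 25, 10, 16, 24, 21, 26, 12; FIFO queue: 40, 30, 15, 18, 27, 25, 10, 16, 24

insert 40 → {40}
insert 30 → {30, 40}
insert 15 → {15, 30, 40}
extract-min → 15; now {30, 40}
insert 18 → {18, 30, 40}
insert 27 → {18, 27, 30, 40}
extract-min → 18; now {27, 30, 40}
insert 25 → {25, 27, 30, 40}
extract-min → 25; now {27, 30, 40}
insert 10 → {10, 27, 30, 40}
insert 16 → {10, 16, 27, 30, 40}
extract-min → 10; now {16, 27, 30, 40}
insert 24 → {16, 24, 27, 30, 40}
extract-min → 16; now {24, 27, 30, 40}
extract-min → 24; now {27, 30, 40}
insert 21 → {21, 27, 30, 40}
extract-min → 21; now {27, 30, 40}
insert 26 → {26, 27, 30, 40}
extract-min → 26; now {27, 30, 40}
insert 29 → {27, 29, 30, 40}
insert 20 → {20, 27, 29, 30, 40}
insert 12 → {12, 20, 27, 29, 30, 40}
insert 33 → {12, 20, 27, 29, 30, 33, 40}
extract-min → 12; now {20, 27, 29, 30, 33, 40}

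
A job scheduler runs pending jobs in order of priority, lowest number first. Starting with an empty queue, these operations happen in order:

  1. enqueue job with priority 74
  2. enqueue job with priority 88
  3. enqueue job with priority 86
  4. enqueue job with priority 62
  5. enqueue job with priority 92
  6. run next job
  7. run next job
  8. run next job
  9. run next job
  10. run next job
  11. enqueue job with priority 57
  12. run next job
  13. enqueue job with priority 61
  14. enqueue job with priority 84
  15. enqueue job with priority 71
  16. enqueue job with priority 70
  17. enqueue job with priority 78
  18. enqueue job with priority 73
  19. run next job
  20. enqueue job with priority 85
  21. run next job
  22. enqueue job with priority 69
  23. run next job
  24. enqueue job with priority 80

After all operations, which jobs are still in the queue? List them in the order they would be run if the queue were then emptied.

71 → 73 → 78 → 80 → 84 → 85

insert 74 → {74}
insert 88 → {74, 88}
insert 86 → {74, 86, 88}
insert 62 → {62, 74, 86, 88}
insert 92 → {62, 74, 86, 88, 92}
run next job → 62; now {74, 86, 88, 92}
run next job → 74; now {86, 88, 92}
run next job → 86; now {88, 92}
run next job → 88; now {92}
run next job → 92; now {}
insert 57 → {57}
run next job → 57; now {}
insert 61 → {61}
insert 84 → {61, 84}
insert 71 → {61, 71, 84}
insert 70 → {61, 70, 71, 84}
insert 78 → {61, 70, 71, 78, 84}
insert 73 → {61, 70, 71, 73, 78, 84}
run next job → 61; now {70, 71, 73, 78, 84}
insert 85 → {70, 71, 73, 78, 84, 85}
run next job → 70; now {71, 73, 78, 84, 85}
insert 69 → {69, 71, 73, 78, 84, 85}
run next job → 69; now {71, 73, 78, 84, 85}
insert 80 → {71, 73, 78, 80, 84, 85}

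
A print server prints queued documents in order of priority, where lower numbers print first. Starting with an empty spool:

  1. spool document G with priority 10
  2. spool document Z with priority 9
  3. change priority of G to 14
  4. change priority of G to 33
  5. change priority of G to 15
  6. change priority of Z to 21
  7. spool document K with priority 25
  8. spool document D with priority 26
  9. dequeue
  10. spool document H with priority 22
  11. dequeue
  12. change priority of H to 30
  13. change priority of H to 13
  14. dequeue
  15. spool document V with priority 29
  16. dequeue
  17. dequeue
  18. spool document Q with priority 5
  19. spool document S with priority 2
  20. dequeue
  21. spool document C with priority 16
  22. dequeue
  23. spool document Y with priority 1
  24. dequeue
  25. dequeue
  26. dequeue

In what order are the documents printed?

[G, Z, H, K, D, S, Q, Y, C, V]

add G (priority 10) → {G:10}
add Z (priority 9) → {Z:9, G:10}
update G to priority 14 → {Z:9, G:14}
update G to priority 33 → {Z:9, G:33}
update G to priority 15 → {Z:9, G:15}
update Z to priority 21 → {G:15, Z:21}
add K (priority 25) → {G:15, Z:21, K:25}
add D (priority 26) → {G:15, Z:21, K:25, D:26}
dequeue → G; now {Z:21, K:25, D:26}
add H (priority 22) → {Z:21, H:22, K:25, D:26}
dequeue → Z; now {H:22, K:25, D:26}
update H to priority 30 → {K:25, D:26, H:30}
update H to priority 13 → {H:13, K:25, D:26}
dequeue → H; now {K:25, D:26}
add V (priority 29) → {K:25, D:26, V:29}
dequeue → K; now {D:26, V:29}
dequeue → D; now {V:29}
add Q (priority 5) → {Q:5, V:29}
add S (priority 2) → {S:2, Q:5, V:29}
dequeue → S; now {Q:5, V:29}
add C (priority 16) → {Q:5, C:16, V:29}
dequeue → Q; now {C:16, V:29}
add Y (priority 1) → {Y:1, C:16, V:29}
dequeue → Y; now {C:16, V:29}
dequeue → C; now {V:29}
dequeue → V; now {}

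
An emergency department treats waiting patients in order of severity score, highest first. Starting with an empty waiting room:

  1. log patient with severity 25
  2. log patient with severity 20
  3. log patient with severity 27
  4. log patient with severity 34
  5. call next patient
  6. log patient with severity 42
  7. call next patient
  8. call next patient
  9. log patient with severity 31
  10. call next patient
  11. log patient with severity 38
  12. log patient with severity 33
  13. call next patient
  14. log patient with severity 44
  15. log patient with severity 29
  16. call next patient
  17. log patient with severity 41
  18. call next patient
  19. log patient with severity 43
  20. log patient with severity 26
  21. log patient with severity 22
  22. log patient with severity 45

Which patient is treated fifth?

38

insert 25 → {25}
insert 20 → {25, 20}
insert 27 → {27, 25, 20}
insert 34 → {34, 27, 25, 20}
call next patient → 34; now {27, 25, 20}
insert 42 → {42, 27, 25, 20}
call next patient → 42; now {27, 25, 20}
call next patient → 27; now {25, 20}
insert 31 → {31, 25, 20}
call next patient → 31; now {25, 20}
insert 38 → {38, 25, 20}
insert 33 → {38, 33, 25, 20}
call next patient → 38; now {33, 25, 20}
insert 44 → {44, 33, 25, 20}
insert 29 → {44, 33, 29, 25, 20}
call next patient → 44; now {33, 29, 25, 20}
insert 41 → {41, 33, 29, 25, 20}
call next patient → 41; now {33, 29, 25, 20}
insert 43 → {43, 33, 29, 25, 20}
insert 26 → {43, 33, 29, 26, 25, 20}
insert 22 → {43, 33, 29, 26, 25, 22, 20}
insert 45 → {45, 43, 33, 29, 26, 25, 22, 20}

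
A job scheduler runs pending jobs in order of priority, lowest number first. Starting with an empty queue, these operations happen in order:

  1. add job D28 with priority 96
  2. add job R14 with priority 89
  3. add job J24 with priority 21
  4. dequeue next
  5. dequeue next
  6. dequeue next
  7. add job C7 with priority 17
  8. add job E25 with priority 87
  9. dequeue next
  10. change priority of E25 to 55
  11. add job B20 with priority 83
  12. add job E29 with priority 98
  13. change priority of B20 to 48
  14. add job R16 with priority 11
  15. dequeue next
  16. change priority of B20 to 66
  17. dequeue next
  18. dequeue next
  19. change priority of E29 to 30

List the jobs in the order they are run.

J24, R14, D28, C7, R16, E25, B20

add D28 (priority 96) → {D28:96}
add R14 (priority 89) → {R14:89, D28:96}
add J24 (priority 21) → {J24:21, R14:89, D28:96}
dequeue next → J24; now {R14:89, D28:96}
dequeue next → R14; now {D28:96}
dequeue next → D28; now {}
add C7 (priority 17) → {C7:17}
add E25 (priority 87) → {C7:17, E25:87}
dequeue next → C7; now {E25:87}
update E25 to priority 55 → {E25:55}
add B20 (priority 83) → {E25:55, B20:83}
add E29 (priority 98) → {E25:55, B20:83, E29:98}
update B20 to priority 48 → {B20:48, E25:55, E29:98}
add R16 (priority 11) → {R16:11, B20:48, E25:55, E29:98}
dequeue next → R16; now {B20:48, E25:55, E29:98}
update B20 to priority 66 → {E25:55, B20:66, E29:98}
dequeue next → E25; now {B20:66, E29:98}
dequeue next → B20; now {E29:98}
update E29 to priority 30 → {E29:30}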